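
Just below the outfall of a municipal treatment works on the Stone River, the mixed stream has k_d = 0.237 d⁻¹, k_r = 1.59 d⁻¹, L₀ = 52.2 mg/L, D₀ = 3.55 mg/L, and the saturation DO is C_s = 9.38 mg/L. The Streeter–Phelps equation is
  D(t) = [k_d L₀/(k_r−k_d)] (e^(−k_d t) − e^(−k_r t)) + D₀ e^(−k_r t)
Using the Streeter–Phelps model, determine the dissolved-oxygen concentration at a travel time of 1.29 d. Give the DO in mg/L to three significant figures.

DO ≈ 3.36 mg/L

k_d L₀/(k_r−k_d) = 0.237×52.2/(1.59−0.237) = 12.37/1.353 = 9.144 mg/L.
e^(−k_d t) = e^(−0.237×1.290) = 0.7366; e^(−k_r t) = e^(−1.59×1.290) = 0.1286.
D = 9.144 × (0.7366 − 0.1286) + 3.55 × 0.1286 = 5.559 + 0.4565 = 6.016 mg/L.
DO = C_s − D = 9.38 − 6.016 = 3.364 mg/L.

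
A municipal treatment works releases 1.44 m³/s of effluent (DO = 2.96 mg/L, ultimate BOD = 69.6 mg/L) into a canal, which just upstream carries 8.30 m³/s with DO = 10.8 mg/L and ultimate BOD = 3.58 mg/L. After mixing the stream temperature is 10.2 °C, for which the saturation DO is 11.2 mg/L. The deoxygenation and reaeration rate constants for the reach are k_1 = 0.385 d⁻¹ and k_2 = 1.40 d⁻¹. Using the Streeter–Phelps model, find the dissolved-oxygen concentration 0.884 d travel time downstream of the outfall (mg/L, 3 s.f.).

Mixed DO = (8.30×10.8 + 1.44×2.96)/(8.30+1.44) = 93.90/9.740 = 9.641 mg/L.
Mixed L₀ = (8.30×3.58 + 1.44×69.6)/(9.740) = 129.9/9.740 = 13.34 mg/L.
Initial deficit D₀ = C_s − DO₀ = 11.2 − 9.641 = 1.559 mg/L.
D(0.884) = [0.385×13.34/(1.40−0.385)](e^(−0.385×0.884) − e^(−1.40×0.884)) + 1.559 e^(−1.40×0.884)
= 5.060 × (0.7115 − 0.2901) + 1.559 × 0.2901 = 2.585 mg/L.
DO = 11.2 − 2.585 = 8.615 mg/L.

DO ≈ 8.62 mg/L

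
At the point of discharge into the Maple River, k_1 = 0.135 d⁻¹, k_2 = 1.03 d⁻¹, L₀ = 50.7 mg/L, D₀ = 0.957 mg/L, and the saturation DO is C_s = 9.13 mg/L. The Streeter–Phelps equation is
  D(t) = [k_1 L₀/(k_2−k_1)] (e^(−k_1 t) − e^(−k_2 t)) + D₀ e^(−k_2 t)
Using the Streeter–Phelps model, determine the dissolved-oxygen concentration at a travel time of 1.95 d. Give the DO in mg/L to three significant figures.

DO ≈ 4.15 mg/L

k_1 L₀/(k_2−k_1) = 0.135×50.7/(1.03−0.135) = 6.845/0.8950 = 7.647 mg/L.
e^(−k_1 t) = e^(−0.135×1.950) = 0.7685; e^(−k_2 t) = e^(−1.03×1.950) = 0.1342.
D = 7.647 × (0.7685 − 0.1342) + 0.957 × 0.1342 = 4.851 + 0.1284 = 4.980 mg/L.
DO = C_s − D = 9.13 − 4.980 = 4.150 mg/L.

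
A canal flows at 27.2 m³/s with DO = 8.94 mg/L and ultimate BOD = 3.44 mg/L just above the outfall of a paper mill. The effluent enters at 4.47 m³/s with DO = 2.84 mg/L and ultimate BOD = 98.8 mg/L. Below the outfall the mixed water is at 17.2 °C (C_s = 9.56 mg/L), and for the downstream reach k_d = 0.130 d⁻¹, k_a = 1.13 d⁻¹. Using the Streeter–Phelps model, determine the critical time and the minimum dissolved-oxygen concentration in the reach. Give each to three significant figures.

t_c ≈ 1.04 d; minimum DO ≈ 7.86 mg/L

Mixed DO = (27.2×8.94 + 4.47×2.84)/(27.2+4.47) = 255.9/31.67 = 8.079 mg/L.
Mixed L₀ = (27.2×3.44 + 4.47×98.8)/(31.67) = 535.2/31.67 = 16.90 mg/L.
Initial deficit D₀ = C_s − DO₀ = 9.56 − 8.079 = 1.481 mg/L.
t_c = (1/1.000) ln[(1.13/0.130)(1 − 1.481×1.000/(0.130×16.90))] = 1.000 × ln(2.833) = 1.041 d.
D_c = (0.130/1.13) × 16.90 × e^(−0.130×1.041) = 0.1150 × 16.90 × 0.8734 = 1.698 mg/L.
Minimum DO = 9.56 − 1.698 = 7.862 mg/L.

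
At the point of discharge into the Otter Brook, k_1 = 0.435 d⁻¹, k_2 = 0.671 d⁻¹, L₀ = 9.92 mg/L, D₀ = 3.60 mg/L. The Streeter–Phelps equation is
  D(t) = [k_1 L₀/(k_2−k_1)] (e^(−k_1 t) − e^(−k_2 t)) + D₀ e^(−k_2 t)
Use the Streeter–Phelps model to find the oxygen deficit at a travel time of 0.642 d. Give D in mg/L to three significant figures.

k_1 L₀/(k_2−k_1) = 0.435×9.92/(0.671−0.435) = 4.315/0.2360 = 18.28 mg/L.
e^(−k_1 t) = e^(−0.435×0.6420) = 0.7563; e^(−k_2 t) = e^(−0.671×0.6420) = 0.6500.
D = 18.28 × (0.7563 − 0.6500) + 3.60 × 0.6500 = 1.944 + 2.340 = 4.284 mg/L.

D ≈ 4.28 mg/L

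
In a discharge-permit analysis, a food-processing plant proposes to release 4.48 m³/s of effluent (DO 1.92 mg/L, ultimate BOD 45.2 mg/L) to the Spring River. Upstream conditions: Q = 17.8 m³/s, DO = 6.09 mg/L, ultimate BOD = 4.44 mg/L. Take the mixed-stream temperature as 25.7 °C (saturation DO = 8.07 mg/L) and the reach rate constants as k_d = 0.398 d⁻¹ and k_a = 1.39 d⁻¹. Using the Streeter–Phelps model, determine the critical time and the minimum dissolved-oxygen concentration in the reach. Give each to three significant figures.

t_c ≈ 0.442 d; minimum DO ≈ 5.04 mg/L

Mixed DO = (17.8×6.09 + 4.48×1.92)/(17.8+4.48) = 117.0/22.28 = 5.252 mg/L.
Mixed L₀ = (17.8×4.44 + 4.48×45.2)/(22.28) = 281.5/22.28 = 12.64 mg/L.
Initial deficit D₀ = C_s − DO₀ = 8.07 − 5.252 = 2.818 mg/L.
t_c = (1/0.9920) ln[(1.39/0.398)(1 − 2.818×0.9920/(0.398×12.64))] = 1.008 × ln(1.551) = 0.4423 d.
D_c = (0.398/1.39) × 12.64 × e^(−0.398×0.4423) = 0.2863 × 12.64 × 0.8386 = 3.034 mg/L.
Minimum DO = 8.07 − 3.034 = 5.036 mg/L.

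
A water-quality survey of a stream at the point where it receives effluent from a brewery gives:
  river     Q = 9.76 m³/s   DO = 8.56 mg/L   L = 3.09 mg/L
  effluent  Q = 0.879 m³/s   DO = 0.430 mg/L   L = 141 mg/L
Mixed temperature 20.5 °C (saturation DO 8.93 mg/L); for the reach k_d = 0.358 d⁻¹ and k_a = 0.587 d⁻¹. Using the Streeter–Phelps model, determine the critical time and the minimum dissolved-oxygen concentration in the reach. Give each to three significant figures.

Mixed DO = (9.76×8.56 + 0.879×0.430)/(9.76+0.879) = 83.92/10.64 = 7.888 mg/L.
Mixed L₀ = (9.76×3.09 + 0.879×141)/(10.64) = 154.1/10.64 = 14.48 mg/L.
Initial deficit D₀ = C_s − DO₀ = 8.93 − 7.888 = 1.042 mg/L.
t_c = (1/0.2290) ln[(0.587/0.358)(1 − 1.042×0.2290/(0.358×14.48))] = 4.367 × ln(1.564) = 1.954 d.
D_c = (0.358/0.587) × 14.48 × e^(−0.358×1.954) = 0.6099 × 14.48 × 0.4969 = 4.389 mg/L.
Minimum DO = 8.93 − 4.389 = 4.541 mg/L.

t_c ≈ 1.95 d; minimum DO ≈ 4.54 mg/L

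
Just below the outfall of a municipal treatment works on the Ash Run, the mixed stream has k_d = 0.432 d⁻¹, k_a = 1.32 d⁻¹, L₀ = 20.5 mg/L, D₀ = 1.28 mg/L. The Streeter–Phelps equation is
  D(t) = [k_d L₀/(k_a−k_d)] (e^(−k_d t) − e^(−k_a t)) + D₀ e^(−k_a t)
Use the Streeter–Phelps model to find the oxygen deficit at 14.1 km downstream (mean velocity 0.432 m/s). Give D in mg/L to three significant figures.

Travel time t = x/v = 14.1 km / (0.432 m/s) = 14100 m / 0.432 m/s = 32640 s = 0.3778 d.
k_d L₀/(k_a−k_d) = 0.432×20.5/(1.32−0.432) = 8.856/0.8880 = 9.973 mg/L.
e^(−k_d t) = e^(−0.432×0.3778) = 0.8494; e^(−k_a t) = e^(−1.32×0.3778) = 0.6074.
D = 9.973 × (0.8494 − 0.6074) + 1.28 × 0.6074 = 2.414 + 0.7774 = 3.192 mg/L.

D ≈ 3.19 mg/L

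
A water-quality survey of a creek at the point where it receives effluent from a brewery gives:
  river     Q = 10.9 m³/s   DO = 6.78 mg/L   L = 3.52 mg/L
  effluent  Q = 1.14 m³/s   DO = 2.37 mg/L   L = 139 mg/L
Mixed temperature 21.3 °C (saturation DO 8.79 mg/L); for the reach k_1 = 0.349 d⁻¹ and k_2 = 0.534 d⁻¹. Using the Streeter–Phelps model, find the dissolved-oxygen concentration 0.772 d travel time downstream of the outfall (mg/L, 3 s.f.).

Mixed DO = (10.9×6.78 + 1.14×2.37)/(10.9+1.14) = 76.60/12.04 = 6.362 mg/L.
Mixed L₀ = (10.9×3.52 + 1.14×139)/(12.04) = 196.8/12.04 = 16.35 mg/L.
Initial deficit D₀ = C_s − DO₀ = 8.79 − 6.362 = 2.428 mg/L.
D(0.772) = [0.349×16.35/(0.534−0.349)](e^(−0.349×0.772) − e^(−0.534×0.772)) + 2.428 e^(−0.534×0.772)
= 30.84 × (0.7638 − 0.6622) + 2.428 × 0.6622 = 4.743 mg/L.
DO = 8.79 − 4.743 = 4.047 mg/L.

DO ≈ 4.05 mg/L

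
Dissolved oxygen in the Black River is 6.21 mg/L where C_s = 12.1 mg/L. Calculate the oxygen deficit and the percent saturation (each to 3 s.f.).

D ≈ 5.89 mg/L; 51.3 % saturation

D = C_s − C = 12.1 − 6.21 = 5.89 mg/L.
% saturation = 6.21/12.1 × 100 = 51.3 %.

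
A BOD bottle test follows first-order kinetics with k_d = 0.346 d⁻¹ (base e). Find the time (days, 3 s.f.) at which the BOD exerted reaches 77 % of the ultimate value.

t ≈ 4.25 d

y/L₀ = 1 − e^(−k_d t) = 0.77 ⇒ e^(−k_d t) = 0.230
t = −ln(0.230) / 0.346 = 1.470 / 0.346 = 4.248 d.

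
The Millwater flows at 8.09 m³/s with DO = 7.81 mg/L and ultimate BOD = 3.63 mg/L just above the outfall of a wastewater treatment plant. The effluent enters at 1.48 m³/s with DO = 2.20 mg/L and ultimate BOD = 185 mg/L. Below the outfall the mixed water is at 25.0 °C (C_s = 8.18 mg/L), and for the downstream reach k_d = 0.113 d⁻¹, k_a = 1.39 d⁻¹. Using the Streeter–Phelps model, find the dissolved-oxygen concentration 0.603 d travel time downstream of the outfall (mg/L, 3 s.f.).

Mixed DO = (8.09×7.81 + 1.48×2.20)/(8.09+1.48) = 66.44/9.570 = 6.942 mg/L.
Mixed L₀ = (8.09×3.63 + 1.48×185)/(9.570) = 303.2/9.570 = 31.68 mg/L.
Initial deficit D₀ = C_s − DO₀ = 8.18 − 6.942 = 1.238 mg/L.
D(0.603) = [0.113×31.68/(1.39−0.113)](e^(−0.113×0.603) − e^(−1.39×0.603)) + 1.238 e^(−1.39×0.603)
= 2.803 × (0.9341 − 0.4325) + 1.238 × 0.4325 = 1.941 mg/L.
DO = 8.18 − 1.941 = 6.239 mg/L.

DO ≈ 6.24 mg/L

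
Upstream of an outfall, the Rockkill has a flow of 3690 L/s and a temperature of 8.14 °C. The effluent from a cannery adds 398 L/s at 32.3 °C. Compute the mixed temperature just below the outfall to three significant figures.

Flow-weighted mixing: C = (Q_r C_r + Q_w C_w)/(Q_r + Q_w)
= (3690×8.14 + 398×32.3)/(3690 + 398) = 42890/4088 = 10.49 °C.

10.5 °C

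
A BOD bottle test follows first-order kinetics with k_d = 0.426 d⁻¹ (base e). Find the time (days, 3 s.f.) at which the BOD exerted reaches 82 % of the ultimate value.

y/L₀ = 1 − e^(−k_d t) = 0.82 ⇒ e^(−k_d t) = 0.180
t = −ln(0.180) / 0.426 = 1.715 / 0.426 = 4.025 d.

t ≈ 4.03 d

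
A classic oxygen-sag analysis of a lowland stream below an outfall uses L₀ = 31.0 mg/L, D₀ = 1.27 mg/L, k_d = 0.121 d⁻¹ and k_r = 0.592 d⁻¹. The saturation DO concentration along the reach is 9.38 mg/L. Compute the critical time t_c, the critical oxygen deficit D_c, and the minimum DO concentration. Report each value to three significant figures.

With k_r/k_d = 4.893 and 1 − D₀(k_r−k_d)/(k_d L₀) = 0.8405,
t_c = ln(4.893 × 0.8405) / (0.592 − 0.121) = ln(4.112) / 0.4710 = 1.414/0.4710 = 3.002 d.
L(t_c) = L₀ e^(−k_d t_c) = 31.0 × 0.6954 = 21.56 mg/L, and at the critical point k_r D_c = k_d L, so D_c = (0.121/0.592) × 21.56 = 4.406 mg/L.
Minimum DO = C_s − D_c = 9.38 − 4.406 = 4.974 mg/L.

t_c ≈ 3.00 d; D_c ≈ 4.41 mg/L; min DO ≈ 4.97 mg/L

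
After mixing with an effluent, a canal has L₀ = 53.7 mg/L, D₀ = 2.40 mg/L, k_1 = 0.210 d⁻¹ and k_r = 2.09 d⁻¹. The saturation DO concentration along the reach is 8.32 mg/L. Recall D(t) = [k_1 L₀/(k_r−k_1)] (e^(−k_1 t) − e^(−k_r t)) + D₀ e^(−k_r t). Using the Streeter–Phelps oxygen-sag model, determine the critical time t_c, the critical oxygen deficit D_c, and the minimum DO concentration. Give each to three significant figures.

With k_r/k_1 = 9.952 and 1 − D₀(k_r−k_1)/(k_1 L₀) = 0.5999,
t_c = ln(9.952 × 0.5999) / (2.09 − 0.210) = ln(5.970) / 1.880 = 1.787/1.880 = 0.9504 d.
D_c = (k_1/k_r) L₀ e^(−k_1 t_c) = (0.210/2.09) × 53.7 × e^(−0.210×0.9504) = 0.1005 × 53.7 × 0.8191 = 4.419 mg/L.
Minimum DO = C_s − D_c = 8.32 − 4.419 = 3.901 mg/L.

t_c ≈ 0.950 d; D_c ≈ 4.42 mg/L; min DO ≈ 3.90 mg/L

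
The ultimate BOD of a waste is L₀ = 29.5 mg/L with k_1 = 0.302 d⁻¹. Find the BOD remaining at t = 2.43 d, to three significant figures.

L_t = L₀ e^(−k_1 t) = 29.5 × e^(−0.302×2.43) = 29.5 × 0.4801 = 14.16 mg/L.

L ≈ 14.2 mg/L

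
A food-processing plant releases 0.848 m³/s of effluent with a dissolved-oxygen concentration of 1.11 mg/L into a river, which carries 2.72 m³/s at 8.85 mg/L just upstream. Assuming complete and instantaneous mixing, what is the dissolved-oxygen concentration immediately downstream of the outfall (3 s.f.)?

Flow-weighted mixing: C = (Q_r C_r + Q_w C_w)/(Q_r + Q_w)
= (2.72×8.85 + 0.848×1.11)/(2.72 + 0.848) = 25.01/3.568 = 7.010 mg/L.

7.01 mg/L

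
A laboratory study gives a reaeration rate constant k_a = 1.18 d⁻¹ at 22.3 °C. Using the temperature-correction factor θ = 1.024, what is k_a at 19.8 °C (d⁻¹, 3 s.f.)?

k_a ≈ 1.11 d⁻¹

k_a(T₂) = k_a(T₁) · θ^(T₂−T₁) = 1.18 × 1.024^(19.8−22.3)
= 1.18 × 1.024^-2.50 = 1.18 × 0.9424 = 1.112 d⁻¹.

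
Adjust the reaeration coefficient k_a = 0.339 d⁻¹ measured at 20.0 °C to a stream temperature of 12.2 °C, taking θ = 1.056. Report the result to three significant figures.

k_a ≈ 0.222 d⁻¹

k_a(T₂) = k_a(T₁) · θ^(T₂−T₁) = 0.339 × 1.056^(12.2−20.0)
= 0.339 × 1.056^-7.80 = 0.339 × 0.6538 = 0.2216 d⁻¹.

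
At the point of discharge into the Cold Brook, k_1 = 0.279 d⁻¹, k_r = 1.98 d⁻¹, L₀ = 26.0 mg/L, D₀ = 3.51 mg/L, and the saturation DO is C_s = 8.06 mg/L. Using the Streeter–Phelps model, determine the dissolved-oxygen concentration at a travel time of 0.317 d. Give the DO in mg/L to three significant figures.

DO ≈ 4.56 mg/L

k_1 L₀/(k_r−k_1) = 0.279×26.0/(1.98−0.279) = 7.254/1.701 = 4.265 mg/L.
e^(−k_1 t) = e^(−0.279×0.3170) = 0.9154; e^(−k_r t) = e^(−1.98×0.3170) = 0.5338.
D = 4.265 × (0.9154 − 0.5338) + 3.51 × 0.5338 = 1.627 + 1.874 = 3.501 mg/L.
DO = C_s − D = 8.06 − 3.501 = 4.559 mg/L.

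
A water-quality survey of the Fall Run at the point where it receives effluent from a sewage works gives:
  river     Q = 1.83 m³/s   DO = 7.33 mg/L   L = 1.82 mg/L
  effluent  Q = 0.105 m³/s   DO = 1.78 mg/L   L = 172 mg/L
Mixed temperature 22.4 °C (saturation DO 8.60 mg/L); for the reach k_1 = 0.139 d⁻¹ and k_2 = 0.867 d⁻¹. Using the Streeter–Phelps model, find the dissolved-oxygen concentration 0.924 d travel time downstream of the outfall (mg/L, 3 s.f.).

Mixed DO = (1.83×7.33 + 0.105×1.78)/(1.83+0.105) = 13.60/1.935 = 7.029 mg/L.
Mixed L₀ = (1.83×1.82 + 0.105×172)/(1.935) = 21.39/1.935 = 11.05 mg/L.
Initial deficit D₀ = C_s − DO₀ = 8.60 − 7.029 = 1.571 mg/L.
D(0.924) = [0.139×11.05/(0.867−0.139)](e^(−0.139×0.924) − e^(−0.867×0.924)) + 1.571 e^(−0.867×0.924)
= 2.111 × (0.8795 − 0.4488) + 1.571 × 0.4488 = 1.614 mg/L.
DO = 8.60 − 1.614 = 6.986 mg/L.

DO ≈ 6.99 mg/L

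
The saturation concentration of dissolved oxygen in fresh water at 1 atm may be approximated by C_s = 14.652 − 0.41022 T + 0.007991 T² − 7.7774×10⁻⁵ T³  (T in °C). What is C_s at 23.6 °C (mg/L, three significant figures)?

C_s ≈ 8.40 mg/L

C_s = 14.652 − 0.41022×23.6 + 0.007991×23.6² − 7.7774×10⁻⁵×23.6³ = 8.399 mg/L.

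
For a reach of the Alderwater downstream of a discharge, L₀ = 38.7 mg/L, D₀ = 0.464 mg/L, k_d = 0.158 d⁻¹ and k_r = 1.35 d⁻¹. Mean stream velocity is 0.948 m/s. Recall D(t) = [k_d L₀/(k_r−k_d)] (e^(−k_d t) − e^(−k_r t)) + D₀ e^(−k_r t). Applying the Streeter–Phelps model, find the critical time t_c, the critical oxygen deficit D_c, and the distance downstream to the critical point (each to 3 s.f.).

At the critical point dD/dt = 0, so k_d L₀ e^(−k_d t) = k_r D. Substituting D(t) from the Streeter–Phelps equation and solving for t gives
t_c = ln[(k_r/k_d)(1 − D₀(k_r−k_d)/(k_d L₀))] / (k_r−k_d).
Here k_r−k_d = 1.192 d⁻¹ and 1 − D₀(k_r−k_d)/(k_d L₀) = 1 − 0.464×1.192/(0.158×38.7) = 0.9095, so
t_c = ln(8.544 × 0.9095) / 1.192 = 2.050 / 1.192 = 1.720 d.
D_c = (k_d/k_r) L₀ e^(−k_d t_c) = (0.158/1.35) × 38.7 × e^(−0.158×1.720) = 0.1170 × 38.7 × 0.7620 = 3.451 mg/L.
x_c = v t_c = 0.948 m/s × 1.720 d × 86400 s/d = 140900 m ≈ 141 km.

t_c ≈ 1.72 d; D_c ≈ 3.45 mg/L; x_c ≈ 141 km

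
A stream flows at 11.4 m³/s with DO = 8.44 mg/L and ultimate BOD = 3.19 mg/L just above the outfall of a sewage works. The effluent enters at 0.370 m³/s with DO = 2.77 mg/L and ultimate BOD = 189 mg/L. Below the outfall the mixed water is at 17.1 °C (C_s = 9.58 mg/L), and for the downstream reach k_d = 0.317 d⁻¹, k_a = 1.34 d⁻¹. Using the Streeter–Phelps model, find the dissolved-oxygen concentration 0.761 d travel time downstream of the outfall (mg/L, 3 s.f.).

Mixed DO = (11.4×8.44 + 0.370×2.77)/(11.4+0.370) = 97.24/11.77 = 8.262 mg/L.
Mixed L₀ = (11.4×3.19 + 0.370×189)/(11.77) = 106.3/11.77 = 9.031 mg/L.
Initial deficit D₀ = C_s − DO₀ = 9.58 − 8.262 = 1.318 mg/L.
D(0.761) = [0.317×9.031/(1.34−0.317)](e^(−0.317×0.761) − e^(−1.34×0.761)) + 1.318 e^(−1.34×0.761)
= 2.798 × (0.7857 − 0.3607) + 1.318 × 0.3607 = 1.665 mg/L.
DO = 9.58 − 1.665 = 7.915 mg/L.

DO ≈ 7.92 mg/L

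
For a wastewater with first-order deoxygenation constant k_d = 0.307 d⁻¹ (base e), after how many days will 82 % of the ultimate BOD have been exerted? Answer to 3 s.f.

t ≈ 5.59 d

y/L₀ = 1 − e^(−k_d t) = 0.82 ⇒ e^(−k_d t) = 0.180
t = −ln(0.180) / 0.307 = 1.715 / 0.307 = 5.586 d.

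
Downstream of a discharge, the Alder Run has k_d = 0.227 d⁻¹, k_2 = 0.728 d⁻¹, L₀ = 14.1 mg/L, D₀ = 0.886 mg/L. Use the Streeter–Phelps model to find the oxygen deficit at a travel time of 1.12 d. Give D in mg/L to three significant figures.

D ≈ 2.52 mg/L

k_d L₀/(k_2−k_d) = 0.227×14.1/(0.728−0.227) = 3.201/0.5010 = 6.389 mg/L.
e^(−k_d t) = e^(−0.227×1.120) = 0.7755; e^(−k_2 t) = e^(−0.728×1.120) = 0.4425.
D = 6.389 × (0.7755 − 0.4425) + 0.886 × 0.4425 = 2.128 + 0.3920 = 2.520 mg/L.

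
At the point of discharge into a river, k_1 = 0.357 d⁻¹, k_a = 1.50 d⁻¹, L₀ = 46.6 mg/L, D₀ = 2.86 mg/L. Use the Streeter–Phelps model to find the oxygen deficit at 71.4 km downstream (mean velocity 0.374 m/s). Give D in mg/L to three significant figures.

Travel time t = x/v = 71.4 km / (0.374 m/s) = 71400 m / 0.374 m/s = 190900 s = 2.210 d.
k_1 L₀/(k_a−k_1) = 0.357×46.6/(1.50−0.357) = 16.64/1.143 = 14.55 mg/L.
e^(−k_1 t) = e^(−0.357×2.210) = 0.4544; e^(−k_a t) = e^(−1.50×2.210) = 0.03636.
D = 14.55 × (0.4544 − 0.03636) + 2.86 × 0.03636 = 6.084 + 0.1040 = 6.188 mg/L.

D ≈ 6.19 mg/L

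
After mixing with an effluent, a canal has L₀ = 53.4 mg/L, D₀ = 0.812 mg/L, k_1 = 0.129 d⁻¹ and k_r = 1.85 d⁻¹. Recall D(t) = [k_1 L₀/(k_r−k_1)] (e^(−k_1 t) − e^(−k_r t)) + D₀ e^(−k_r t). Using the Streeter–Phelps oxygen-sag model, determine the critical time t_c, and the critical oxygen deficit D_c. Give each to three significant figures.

At the critical point dD/dt = 0, so k_1 L₀ e^(−k_1 t) = k_r D. Substituting D(t) from the Streeter–Phelps equation and solving for t gives
t_c = ln[(k_r/k_1)(1 − D₀(k_r−k_1)/(k_1 L₀))] / (k_r−k_1).
Here k_r−k_1 = 1.721 d⁻¹ and 1 − D₀(k_r−k_1)/(k_1 L₀) = 1 − 0.812×1.721/(0.129×53.4) = 0.7971, so
t_c = ln(14.34 × 0.7971) / 1.721 = 2.436 / 1.721 = 1.416 d.
L(t_c) = L₀ e^(−k_1 t_c) = 53.4 × 0.8331 = 44.49 mg/L, and at the critical point k_r D_c = k_1 L, so D_c = (0.129/1.85) × 44.49 = 3.102 mg/L.

t_c ≈ 1.42 d; D_c ≈ 3.10 mg/L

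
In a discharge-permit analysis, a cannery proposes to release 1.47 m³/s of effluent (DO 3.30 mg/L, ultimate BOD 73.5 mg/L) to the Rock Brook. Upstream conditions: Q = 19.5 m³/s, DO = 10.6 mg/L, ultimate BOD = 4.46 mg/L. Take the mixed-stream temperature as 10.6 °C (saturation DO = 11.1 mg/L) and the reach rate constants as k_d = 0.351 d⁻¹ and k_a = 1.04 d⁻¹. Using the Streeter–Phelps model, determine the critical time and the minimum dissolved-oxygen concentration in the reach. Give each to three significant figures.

t_c ≈ 1.23 d; minimum DO ≈ 9.06 mg/L

Mixed DO = (19.5×10.6 + 1.47×3.30)/(19.5+1.47) = 211.6/20.97 = 10.09 mg/L.
Mixed L₀ = (19.5×4.46 + 1.47×73.5)/(20.97) = 195.0/20.97 = 9.300 mg/L.
Initial deficit D₀ = C_s − DO₀ = 11.1 − 10.09 = 1.012 mg/L.
t_c = (1/0.6890) ln[(1.04/0.351)(1 − 1.012×0.6890/(0.351×9.300))] = 1.451 × ln(2.330) = 1.228 d.
D_c = (0.351/1.04) × 9.300 × e^(−0.351×1.228) = 0.3375 × 9.300 × 0.6499 = 2.040 mg/L.
Minimum DO = 11.1 − 2.040 = 9.060 mg/L.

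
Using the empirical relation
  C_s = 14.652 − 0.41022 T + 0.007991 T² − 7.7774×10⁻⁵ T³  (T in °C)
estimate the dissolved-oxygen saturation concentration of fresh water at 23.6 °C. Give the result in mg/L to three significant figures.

C_s = 14.652 − 0.41022×23.6 + 0.007991×23.6² − 7.7774×10⁻⁵×23.6³ = 8.399 mg/L.

C_s ≈ 8.40 mg/L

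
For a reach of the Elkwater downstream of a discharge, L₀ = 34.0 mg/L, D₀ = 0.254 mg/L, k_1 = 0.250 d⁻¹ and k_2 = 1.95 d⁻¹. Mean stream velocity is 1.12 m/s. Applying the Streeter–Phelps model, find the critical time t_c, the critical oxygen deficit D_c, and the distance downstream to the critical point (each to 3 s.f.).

t_c ≈ 1.18 d; D_c ≈ 3.25 mg/L; x_c ≈ 114 km

t_c = [1/(k_2−k_1)] ln[(k_2/k_1)(1 − D₀(k_2−k_1)/(k_1 L₀))]
= [1/(1.95−0.250)] ln[(1.95/0.250)(1 − 0.254×1.700/(0.250×34.0))]
= (1/1.700) ln[7.800 × 0.9492] = 0.5882 × ln(7.404) = 0.5882 × 2.002 = 1.178 d.
L(t_c) = L₀ e^(−k_1 t_c) = 34.0 × 0.7450 = 25.33 mg/L, and at the critical point k_2 D_c = k_1 L, so D_c = (0.250/1.95) × 25.33 = 3.247 mg/L.
x_c = v t_c = 1.12 m/s × 1.178 d × 86400 s/d = 114000 m ≈ 114 km.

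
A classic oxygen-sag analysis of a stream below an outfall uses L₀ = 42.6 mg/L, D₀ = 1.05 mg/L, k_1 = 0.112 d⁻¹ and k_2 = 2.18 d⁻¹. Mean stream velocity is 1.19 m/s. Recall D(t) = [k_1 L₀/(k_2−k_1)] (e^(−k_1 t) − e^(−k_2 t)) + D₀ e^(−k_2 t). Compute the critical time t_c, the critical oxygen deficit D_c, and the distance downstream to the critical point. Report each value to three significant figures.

t_c = [1/(k_2−k_1)] ln[(k_2/k_1)(1 − D₀(k_2−k_1)/(k_1 L₀))]
= [1/(2.18−0.112)] ln[(2.18/0.112)(1 − 1.05×2.068/(0.112×42.6))]
= (1/2.068) ln[19.46 × 0.5449] = 0.4836 × ln(10.61) = 0.4836 × 2.361 = 1.142 d.
D_c = (k_1/k_2) L₀ e^(−k_1 t_c) = (0.112/2.18) × 42.6 × e^(−0.112×1.142) = 0.05138 × 42.6 × 0.8799 = 1.926 mg/L.
x_c = v t_c = 1.19 m/s × 1.142 d × 86400 s/d = 117400 m ≈ 117 km.

t_c ≈ 1.14 d; D_c ≈ 1.93 mg/L; x_c ≈ 117 km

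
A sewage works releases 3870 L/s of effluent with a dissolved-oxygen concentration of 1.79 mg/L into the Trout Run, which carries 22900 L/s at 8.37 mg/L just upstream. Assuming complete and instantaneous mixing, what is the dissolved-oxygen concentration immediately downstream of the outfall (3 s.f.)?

7.42 mg/L

Flow-weighted mixing: C = (Q_r C_r + Q_w C_w)/(Q_r + Q_w)
= (22900×8.37 + 3870×1.79)/(22900 + 3870) = 198600/26770 = 7.419 mg/L.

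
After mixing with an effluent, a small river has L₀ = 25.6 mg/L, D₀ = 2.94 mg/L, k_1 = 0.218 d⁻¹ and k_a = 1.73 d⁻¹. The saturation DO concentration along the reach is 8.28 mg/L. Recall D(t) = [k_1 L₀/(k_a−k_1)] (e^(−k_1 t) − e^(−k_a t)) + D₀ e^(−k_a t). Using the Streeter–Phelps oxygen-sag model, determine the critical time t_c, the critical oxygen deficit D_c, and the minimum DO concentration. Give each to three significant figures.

With k_a/k_1 = 7.936 and 1 − D₀(k_a−k_1)/(k_1 L₀) = 0.2035,
t_c = ln(7.936 × 0.2035) / (1.73 − 0.218) = ln(1.615) / 1.512 = 0.4791/1.512 = 0.3169 d.
D_c = (k_1/k_a) L₀ e^(−k_1 t_c) = (0.218/1.73) × 25.6 × e^(−0.218×0.3169) = 0.1260 × 25.6 × 0.9332 = 3.011 mg/L.
Minimum DO = C_s − D_c = 8.28 − 3.011 = 5.269 mg/L.

t_c ≈ 0.317 d; D_c ≈ 3.01 mg/L; min DO ≈ 5.27 mg/L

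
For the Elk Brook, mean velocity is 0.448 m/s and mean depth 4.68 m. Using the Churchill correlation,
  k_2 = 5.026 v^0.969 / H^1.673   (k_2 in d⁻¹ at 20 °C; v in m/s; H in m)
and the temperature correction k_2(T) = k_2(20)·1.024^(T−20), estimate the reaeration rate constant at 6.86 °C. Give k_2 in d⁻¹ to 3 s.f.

k_2 ≈ 0.128 d⁻¹

k_2(20) = 5.026 × 0.448^0.969 / 4.68^1.673 = 5.026 × 0.4593 / 13.22 = 0.1746 d⁻¹.
k_2(6.86) = 0.1746 × 1.024^(6.86−20) = 0.1746 × 0.7322 = 0.1278 d⁻¹.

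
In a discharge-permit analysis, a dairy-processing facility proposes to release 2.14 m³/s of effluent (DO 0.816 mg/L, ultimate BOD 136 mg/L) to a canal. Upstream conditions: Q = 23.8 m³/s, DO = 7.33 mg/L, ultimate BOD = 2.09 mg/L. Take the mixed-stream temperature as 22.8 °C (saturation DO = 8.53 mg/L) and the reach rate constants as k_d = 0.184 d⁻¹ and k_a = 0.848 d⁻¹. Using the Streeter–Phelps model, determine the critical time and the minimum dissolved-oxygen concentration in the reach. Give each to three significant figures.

t_c ≈ 1.32 d; minimum DO ≈ 6.30 mg/L

Mixed DO = (23.8×7.33 + 2.14×0.816)/(23.8+2.14) = 176.2/25.94 = 6.793 mg/L.
Mixed L₀ = (23.8×2.09 + 2.14×136)/(25.94) = 340.8/25.94 = 13.14 mg/L.
Initial deficit D₀ = C_s − DO₀ = 8.53 − 6.793 = 1.737 mg/L.
t_c = (1/0.6640) ln[(0.848/0.184)(1 − 1.737×0.6640/(0.184×13.14))] = 1.506 × ln(2.409) = 1.324 d.
D_c = (0.184/0.848) × 13.14 × e^(−0.184×1.324) = 0.2170 × 13.14 × 0.7838 = 2.234 mg/L.
Minimum DO = 8.53 − 2.234 = 6.296 mg/L.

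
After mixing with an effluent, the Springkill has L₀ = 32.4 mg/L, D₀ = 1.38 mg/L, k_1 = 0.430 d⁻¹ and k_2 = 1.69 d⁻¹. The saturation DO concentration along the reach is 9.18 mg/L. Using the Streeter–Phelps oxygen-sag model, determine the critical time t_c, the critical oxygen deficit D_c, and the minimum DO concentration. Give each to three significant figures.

t_c ≈ 0.980 d; D_c ≈ 5.41 mg/L; min DO ≈ 3.77 mg/L

With k_2/k_1 = 3.930 and 1 − D₀(k_2−k_1)/(k_1 L₀) = 0.8752,
t_c = ln(3.930 × 0.8752) / (1.69 − 0.430) = ln(3.440) / 1.260 = 1.235/1.260 = 0.9805 d.
D_c = (k_1/k_2) L₀ e^(−k_1 t_c) = (0.430/1.69) × 32.4 × e^(−0.430×0.9805) = 0.2544 × 32.4 × 0.6560 = 5.408 mg/L.
Minimum DO = C_s − D_c = 9.18 − 5.408 = 3.772 mg/L.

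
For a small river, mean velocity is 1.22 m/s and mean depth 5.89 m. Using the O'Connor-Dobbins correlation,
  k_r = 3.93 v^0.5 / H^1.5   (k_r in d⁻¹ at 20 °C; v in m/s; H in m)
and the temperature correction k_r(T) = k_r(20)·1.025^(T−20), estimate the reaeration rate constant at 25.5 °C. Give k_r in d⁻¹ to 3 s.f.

k_r ≈ 0.348 d⁻¹

k_r(20) = 3.93 × 1.22^0.5 / 5.89^1.5 = 3.93 × 1.105 / 14.29 = 0.3037 d⁻¹.
k_r(25.5) = 0.3037 × 1.025^(25.5−20) = 0.3037 × 1.145 = 0.3478 d⁻¹.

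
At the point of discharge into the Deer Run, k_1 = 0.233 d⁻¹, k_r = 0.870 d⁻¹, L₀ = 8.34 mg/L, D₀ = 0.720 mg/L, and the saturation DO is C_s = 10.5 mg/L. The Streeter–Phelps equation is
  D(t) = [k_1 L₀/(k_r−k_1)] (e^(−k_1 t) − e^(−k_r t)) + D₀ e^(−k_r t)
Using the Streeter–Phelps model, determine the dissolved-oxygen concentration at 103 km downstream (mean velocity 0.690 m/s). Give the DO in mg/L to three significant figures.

Travel time t = x/v = 103 km / (0.690 m/s) = 103000 m / 0.690 m/s = 149300 s = 1.728 d.
k_1 L₀/(k_r−k_1) = 0.233×8.34/(0.870−0.233) = 1.943/0.6370 = 3.051 mg/L.
e^(−k_1 t) = e^(−0.233×1.728) = 0.6686; e^(−k_r t) = e^(−0.870×1.728) = 0.2224.
D = 3.051 × (0.6686 − 0.2224) + 0.720 × 0.2224 = 1.361 + 0.1602 = 1.521 mg/L.
DO = C_s − D = 10.5 − 1.521 = 8.979 mg/L.

DO ≈ 8.98 mg/L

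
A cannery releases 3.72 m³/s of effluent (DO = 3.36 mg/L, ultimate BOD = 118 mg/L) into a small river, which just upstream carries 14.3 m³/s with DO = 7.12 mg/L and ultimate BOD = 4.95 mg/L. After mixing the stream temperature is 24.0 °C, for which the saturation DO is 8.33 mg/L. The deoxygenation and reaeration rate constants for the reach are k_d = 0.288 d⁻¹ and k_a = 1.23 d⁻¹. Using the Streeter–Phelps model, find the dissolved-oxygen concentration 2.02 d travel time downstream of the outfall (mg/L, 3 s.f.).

DO ≈ 4.05 mg/L

Mixed DO = (14.3×7.12 + 3.72×3.36)/(14.3+3.72) = 114.3/18.02 = 6.344 mg/L.
Mixed L₀ = (14.3×4.95 + 3.72×118)/(18.02) = 509.7/18.02 = 28.29 mg/L.
Initial deficit D₀ = C_s − DO₀ = 8.33 − 6.344 = 1.986 mg/L.
D(2.02) = [0.288×28.29/(1.23−0.288)](e^(−0.288×2.02) − e^(−1.23×2.02)) + 1.986 e^(−1.23×2.02)
= 8.648 × (0.5589 − 0.08336) + 1.986 × 0.08336 = 4.278 mg/L.
DO = 8.33 − 4.278 = 4.052 mg/L.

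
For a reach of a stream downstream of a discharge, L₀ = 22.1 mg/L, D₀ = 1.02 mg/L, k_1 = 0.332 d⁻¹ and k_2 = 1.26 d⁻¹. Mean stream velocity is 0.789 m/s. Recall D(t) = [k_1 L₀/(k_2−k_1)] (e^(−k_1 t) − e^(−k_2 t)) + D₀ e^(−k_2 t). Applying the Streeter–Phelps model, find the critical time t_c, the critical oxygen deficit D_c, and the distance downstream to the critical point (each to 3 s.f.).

t_c ≈ 1.29 d; D_c ≈ 3.80 mg/L; x_c ≈ 87.8 km

At the critical point dD/dt = 0, so k_1 L₀ e^(−k_1 t) = k_2 D. Substituting D(t) from the Streeter–Phelps equation and solving for t gives
t_c = ln[(k_2/k_1)(1 − D₀(k_2−k_1)/(k_1 L₀))] / (k_2−k_1).
Here k_2−k_1 = 0.9280 d⁻¹ and 1 − D₀(k_2−k_1)/(k_1 L₀) = 1 − 1.02×0.9280/(0.332×22.1) = 0.8710, so
t_c = ln(3.795 × 0.8710) / 0.9280 = 1.196 / 0.9280 = 1.288 d.
D_c = (k_1/k_2) L₀ e^(−k_1 t_c) = (0.332/1.26) × 22.1 × e^(−0.332×1.288) = 0.2635 × 22.1 × 0.6520 = 3.797 mg/L.
x_c = v t_c = 0.789 m/s × 1.288 d × 86400 s/d = 87830 m ≈ 87.8 km.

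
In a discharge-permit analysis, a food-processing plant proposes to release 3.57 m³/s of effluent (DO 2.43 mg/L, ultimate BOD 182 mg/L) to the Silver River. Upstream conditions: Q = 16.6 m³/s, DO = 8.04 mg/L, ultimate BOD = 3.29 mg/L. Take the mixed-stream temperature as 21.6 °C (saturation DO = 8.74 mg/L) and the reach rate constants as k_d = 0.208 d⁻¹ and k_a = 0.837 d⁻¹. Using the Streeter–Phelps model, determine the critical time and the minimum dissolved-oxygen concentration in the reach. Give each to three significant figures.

Mixed DO = (16.6×8.04 + 3.57×2.43)/(16.6+3.57) = 142.1/20.17 = 7.047 mg/L.
Mixed L₀ = (16.6×3.29 + 3.57×182)/(20.17) = 704.4/20.17 = 34.92 mg/L.
Initial deficit D₀ = C_s − DO₀ = 8.74 − 7.047 = 1.693 mg/L.
t_c = (1/0.6290) ln[(0.837/0.208)(1 − 1.693×0.6290/(0.208×34.92))] = 1.590 × ln(3.434) = 1.961 d.
D_c = (0.208/0.837) × 34.92 × e^(−0.208×1.961) = 0.2485 × 34.92 × 0.6650 = 5.771 mg/L.
Minimum DO = 8.74 − 5.771 = 2.969 mg/L.

t_c ≈ 1.96 d; minimum DO ≈ 2.97 mg/L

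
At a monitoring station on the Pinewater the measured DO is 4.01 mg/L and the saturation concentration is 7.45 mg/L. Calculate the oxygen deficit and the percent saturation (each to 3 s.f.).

D = C_s − C = 7.45 − 4.01 = 3.44 mg/L.
% saturation = 4.01/7.45 × 100 = 53.8 %.

D ≈ 3.44 mg/L; 53.8 % saturation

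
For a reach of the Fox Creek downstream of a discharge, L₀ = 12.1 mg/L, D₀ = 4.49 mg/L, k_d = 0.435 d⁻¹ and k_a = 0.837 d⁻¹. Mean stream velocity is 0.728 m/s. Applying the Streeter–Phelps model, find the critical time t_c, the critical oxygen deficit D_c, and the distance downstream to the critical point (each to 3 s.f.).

At the critical point dD/dt = 0, so k_d L₀ e^(−k_d t) = k_a D. Substituting D(t) from the Streeter–Phelps equation and solving for t gives
t_c = ln[(k_a/k_d)(1 − D₀(k_a−k_d)/(k_d L₀))] / (k_a−k_d).
Here k_a−k_d = 0.4020 d⁻¹ and 1 − D₀(k_a−k_d)/(k_d L₀) = 1 − 4.49×0.4020/(0.435×12.1) = 0.6571, so
t_c = ln(1.924 × 0.6571) / 0.4020 = 0.2345 / 0.4020 = 0.5834 d.
D_c = (k_d/k_a) L₀ e^(−k_d t_c) = (0.435/0.837) × 12.1 × e^(−0.435×0.5834) = 0.5197 × 12.1 × 0.7759 = 4.879 mg/L.
x_c = v t_c = 0.728 m/s × 0.5834 d × 86400 s/d = 36690 m ≈ 36.7 km.

t_c ≈ 0.583 d; D_c ≈ 4.88 mg/L; x_c ≈ 36.7 km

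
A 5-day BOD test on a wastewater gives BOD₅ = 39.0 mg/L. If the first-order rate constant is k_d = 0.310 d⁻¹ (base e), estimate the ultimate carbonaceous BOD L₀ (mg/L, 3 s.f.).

BOD₅ = L₀(1 − e^(−5k_d)) ⇒ L₀ = BOD₅ / (1 − e^(−5×0.310))
= 39.0 / (1 − 0.2122) = 39.0 / 0.7878 = 49.51 mg/L.

L₀ ≈ 49.5 mg/L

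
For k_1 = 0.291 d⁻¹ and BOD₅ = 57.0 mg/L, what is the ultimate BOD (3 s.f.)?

L₀ ≈ 74.4 mg/L

BOD₅ = L₀(1 − e^(−5k_1)) ⇒ L₀ = BOD₅ / (1 − e^(−5×0.291))
= 57.0 / (1 − 0.2334) = 57.0 / 0.7666 = 74.35 mg/L.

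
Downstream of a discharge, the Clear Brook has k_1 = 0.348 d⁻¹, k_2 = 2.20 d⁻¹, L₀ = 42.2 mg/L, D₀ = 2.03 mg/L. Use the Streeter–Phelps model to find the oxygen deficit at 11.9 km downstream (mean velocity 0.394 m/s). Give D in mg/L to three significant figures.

Travel time t = x/v = 11.9 km / (0.394 m/s) = 11900 m / 0.394 m/s = 30200 s = 0.3496 d.
k_1 L₀/(k_2−k_1) = 0.348×42.2/(2.20−0.348) = 14.69/1.852 = 7.930 mg/L.
e^(−k_1 t) = e^(−0.348×0.3496) = 0.8855; e^(−k_2 t) = e^(−2.20×0.3496) = 0.4634.
D = 7.930 × (0.8855 − 0.4634) + 2.03 × 0.4634 = 3.346 + 0.9408 = 4.287 mg/L.

D ≈ 4.29 mg/L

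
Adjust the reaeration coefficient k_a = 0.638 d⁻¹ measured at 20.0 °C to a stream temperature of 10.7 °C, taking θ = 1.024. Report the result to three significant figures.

k_a ≈ 0.512 d⁻¹

k_a(T₂) = k_a(T₁) · θ^(T₂−T₁) = 0.638 × 1.024^(10.7−20.0)
= 0.638 × 1.024^-9.30 = 0.638 × 0.8021 = 0.5117 d⁻¹.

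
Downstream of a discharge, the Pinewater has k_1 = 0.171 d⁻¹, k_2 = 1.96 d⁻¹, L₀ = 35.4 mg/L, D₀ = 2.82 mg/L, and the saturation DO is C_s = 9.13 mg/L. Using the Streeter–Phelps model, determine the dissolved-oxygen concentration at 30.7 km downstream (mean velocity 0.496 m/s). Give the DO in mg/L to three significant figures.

DO ≈ 6.27 mg/L

Travel time t = x/v = 30.7 km / (0.496 m/s) = 30700 m / 0.496 m/s = 61900 s = 0.7164 d.
k_1 L₀/(k_2−k_1) = 0.171×35.4/(1.96−0.171) = 6.053/1.789 = 3.384 mg/L.
e^(−k_1 t) = e^(−0.171×0.7164) = 0.8847; e^(−k_2 t) = e^(−1.96×0.7164) = 0.2456.
D = 3.384 × (0.8847 − 0.2456) + 2.82 × 0.2456 = 2.163 + 0.6926 = 2.855 mg/L.
DO = C_s − D = 9.13 − 2.855 = 6.275 mg/L.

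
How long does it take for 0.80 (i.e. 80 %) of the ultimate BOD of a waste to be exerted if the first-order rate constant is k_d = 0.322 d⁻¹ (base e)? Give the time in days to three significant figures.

t ≈ 5.00 d

y/L₀ = 1 − e^(−k_d t) = 0.80 ⇒ e^(−k_d t) = 0.200
t = −ln(0.200) / 0.322 = 1.609 / 0.322 = 4.998 d.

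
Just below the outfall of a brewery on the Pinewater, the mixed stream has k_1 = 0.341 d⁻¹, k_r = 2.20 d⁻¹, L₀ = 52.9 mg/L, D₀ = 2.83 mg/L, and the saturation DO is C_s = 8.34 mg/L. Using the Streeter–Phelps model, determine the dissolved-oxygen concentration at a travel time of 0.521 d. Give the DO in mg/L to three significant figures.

k_1 L₀/(k_r−k_1) = 0.341×52.9/(2.20−0.341) = 18.04/1.859 = 9.704 mg/L.
e^(−k_1 t) = e^(−0.341×0.5210) = 0.8372; e^(−k_r t) = e^(−2.20×0.5210) = 0.3178.
D = 9.704 × (0.8372 − 0.3178) + 2.83 × 0.3178 = 5.040 + 0.8995 = 5.939 mg/L.
DO = C_s − D = 8.34 − 5.939 = 2.401 mg/L.

DO ≈ 2.40 mg/L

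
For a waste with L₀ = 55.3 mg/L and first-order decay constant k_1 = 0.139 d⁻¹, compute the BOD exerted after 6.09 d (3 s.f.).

y_t = L₀(1 − e^(−k_1 t)) = 55.3 × (1 − e^(−0.139×6.09))
= 55.3 × (1 − 0.4289) = 55.3 × 0.5711 = 31.58 mg/L.

y ≈ 31.6 mg/L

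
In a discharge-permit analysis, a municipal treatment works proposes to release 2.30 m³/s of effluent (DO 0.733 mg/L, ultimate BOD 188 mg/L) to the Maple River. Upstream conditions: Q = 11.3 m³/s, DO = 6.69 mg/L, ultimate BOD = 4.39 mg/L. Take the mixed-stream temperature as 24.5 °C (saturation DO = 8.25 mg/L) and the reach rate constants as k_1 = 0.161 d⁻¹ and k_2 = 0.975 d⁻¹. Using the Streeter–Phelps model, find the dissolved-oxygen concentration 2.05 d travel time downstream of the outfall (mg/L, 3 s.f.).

Mixed DO = (11.3×6.69 + 2.30×0.733)/(11.3+2.30) = 77.28/13.60 = 5.683 mg/L.
Mixed L₀ = (11.3×4.39 + 2.30×188)/(13.60) = 482.0/13.60 = 35.44 mg/L.
Initial deficit D₀ = C_s − DO₀ = 8.25 − 5.683 = 2.567 mg/L.
D(2.05) = [0.161×35.44/(0.975−0.161)](e^(−0.161×2.05) − e^(−0.975×2.05)) + 2.567 e^(−0.975×2.05)
= 7.010 × (0.7189 − 0.1355) + 2.567 × 0.1355 = 4.437 mg/L.
DO = 8.25 − 4.437 = 3.813 mg/L.

DO ≈ 3.81 mg/L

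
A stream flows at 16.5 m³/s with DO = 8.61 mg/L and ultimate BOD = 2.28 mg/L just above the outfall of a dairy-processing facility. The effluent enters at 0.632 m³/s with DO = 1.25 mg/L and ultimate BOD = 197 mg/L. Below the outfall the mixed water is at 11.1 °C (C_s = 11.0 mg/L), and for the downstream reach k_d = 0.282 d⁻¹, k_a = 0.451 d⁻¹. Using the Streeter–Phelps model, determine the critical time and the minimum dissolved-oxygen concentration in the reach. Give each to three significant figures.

Mixed DO = (16.5×8.61 + 0.632×1.25)/(16.5+0.632) = 142.9/17.13 = 8.338 mg/L.
Mixed L₀ = (16.5×2.28 + 0.632×197)/(17.13) = 162.1/17.13 = 9.463 mg/L.
Initial deficit D₀ = C_s − DO₀ = 11.0 − 8.338 = 2.662 mg/L.
t_c = (1/0.1690) ln[(0.451/0.282)(1 − 2.662×0.1690/(0.282×9.463))] = 5.917 × ln(1.330) = 1.686 d.
D_c = (0.282/0.451) × 9.463 × e^(−0.282×1.686) = 0.6253 × 9.463 × 0.6216 = 3.678 mg/L.
Minimum DO = 11.0 − 3.678 = 7.322 mg/L.

t_c ≈ 1.69 d; minimum DO ≈ 7.32 mg/L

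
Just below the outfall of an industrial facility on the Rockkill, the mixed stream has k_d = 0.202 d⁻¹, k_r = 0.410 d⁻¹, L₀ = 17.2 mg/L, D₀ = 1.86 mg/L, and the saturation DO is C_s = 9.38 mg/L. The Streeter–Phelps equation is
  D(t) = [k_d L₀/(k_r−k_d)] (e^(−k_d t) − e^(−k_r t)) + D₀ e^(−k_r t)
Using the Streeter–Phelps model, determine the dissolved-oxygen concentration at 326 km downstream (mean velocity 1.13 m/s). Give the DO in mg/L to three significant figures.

DO ≈ 4.65 mg/L

Travel time t = x/v = 326 km / (1.13 m/s) = 326000 m / 1.13 m/s = 288500 s = 3.339 d.
k_d L₀/(k_r−k_d) = 0.202×17.2/(0.410−0.202) = 3.474/0.2080 = 16.70 mg/L.
e^(−k_d t) = e^(−0.202×3.339) = 0.5094; e^(−k_r t) = e^(−0.410×3.339) = 0.2544.
D = 16.70 × (0.5094 − 0.2544) + 1.86 × 0.2544 = 4.260 + 0.4731 = 4.734 mg/L.
DO = C_s − D = 9.38 − 4.734 = 4.646 mg/L.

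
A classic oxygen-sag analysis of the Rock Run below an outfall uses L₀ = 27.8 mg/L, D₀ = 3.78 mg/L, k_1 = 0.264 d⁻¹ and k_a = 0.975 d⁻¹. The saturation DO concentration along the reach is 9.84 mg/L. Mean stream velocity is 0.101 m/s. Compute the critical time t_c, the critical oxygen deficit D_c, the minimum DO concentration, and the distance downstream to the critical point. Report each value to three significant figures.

At the critical point dD/dt = 0, so k_1 L₀ e^(−k_1 t) = k_a D. Substituting D(t) from the Streeter–Phelps equation and solving for t gives
t_c = ln[(k_a/k_1)(1 − D₀(k_a−k_1)/(k_1 L₀))] / (k_a−k_1).
Here k_a−k_1 = 0.7110 d⁻¹ and 1 − D₀(k_a−k_1)/(k_1 L₀) = 1 − 3.78×0.7110/(0.264×27.8) = 0.6338, so
t_c = ln(3.693 × 0.6338) / 0.7110 = 0.8505 / 0.7110 = 1.196 d.
L(t_c) = L₀ e^(−k_1 t_c) = 27.8 × 0.7292 = 20.27 mg/L, and at the critical point k_a D_c = k_1 L, so D_c = (0.264/0.975) × 20.27 = 5.489 mg/L.
Minimum DO = C_s − D_c = 9.84 − 5.489 = 4.351 mg/L.
x_c = v t_c = 0.101 m/s × 1.196 d × 86400 s/d = 10440 m ≈ 10.4 km.

t_c ≈ 1.20 d; D_c ≈ 5.49 mg/L; min DO ≈ 4.35 mg/L; x_c ≈ 10.4 km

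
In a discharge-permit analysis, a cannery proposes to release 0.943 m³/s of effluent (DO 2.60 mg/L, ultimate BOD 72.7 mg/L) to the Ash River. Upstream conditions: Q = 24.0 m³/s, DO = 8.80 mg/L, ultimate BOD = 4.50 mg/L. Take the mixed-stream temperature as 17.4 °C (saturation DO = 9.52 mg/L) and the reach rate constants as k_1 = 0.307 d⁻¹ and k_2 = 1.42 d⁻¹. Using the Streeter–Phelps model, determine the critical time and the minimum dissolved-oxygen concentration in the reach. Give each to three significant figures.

Mixed DO = (24.0×8.80 + 0.943×2.60)/(24.0+0.943) = 213.7/24.94 = 8.566 mg/L.
Mixed L₀ = (24.0×4.50 + 0.943×72.7)/(24.94) = 176.6/24.94 = 7.078 mg/L.
Initial deficit D₀ = C_s − DO₀ = 9.52 − 8.566 = 0.9544 mg/L.
t_c = (1/1.113) ln[(1.42/0.307)(1 − 0.9544×1.113/(0.307×7.078))] = 0.8985 × ln(2.364) = 0.7732 d.
D_c = (0.307/1.42) × 7.078 × e^(−0.307×0.7732) = 0.2162 × 7.078 × 0.7887 = 1.207 mg/L.
Minimum DO = 9.52 − 1.207 = 8.313 mg/L.

t_c ≈ 0.773 d; minimum DO ≈ 8.31 mg/L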